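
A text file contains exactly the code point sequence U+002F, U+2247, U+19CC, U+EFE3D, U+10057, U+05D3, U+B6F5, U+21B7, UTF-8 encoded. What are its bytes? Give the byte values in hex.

U+002F: 1-byte form → 2F.
U+2247: 3-byte form → E2 89 87.
U+19CC: 3-byte form → E1 A7 8C.
U+EFE3D: 4-byte form → F3 AF B8 BD.
U+10057: 4-byte form → F0 90 81 97.
U+05D3: 2-byte form → D7 93.
U+B6F5: 3-byte form → EB 9B B5.
U+21B7: 3-byte form → E2 86 B7.
Concatenated (23 bytes): 2F E2 89 87 E1 A7 8C F3 AF B8 BD F0 90 81 97 D7 93 EB 9B B5 E2 86 B7.

2F E2 89 87 E1 A7 8C F3 AF B8 BD F0 90 81 97 D7 93 EB 9B B5 E2 86 B7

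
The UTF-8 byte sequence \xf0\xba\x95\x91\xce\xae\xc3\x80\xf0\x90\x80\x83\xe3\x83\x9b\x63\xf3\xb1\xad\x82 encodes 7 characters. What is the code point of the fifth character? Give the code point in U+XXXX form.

U+30DB

Offset 0: leading byte 0xF0 = 11110000 → 4-byte char #1 = F0 BA 95 91.
Offset 4: leading byte 0xCE = 11001110 → 2-byte char #2 = CE AE.
Offset 6: leading byte 0xC3 = 11000011 → 2-byte char #3 = C3 80.
Offset 8: leading byte 0xF0 = 11110000 → 4-byte char #4 = F0 90 80 83.
Offset 12: leading byte 0xE3 = 11100011 → 3-byte char #5 = E3 83 9B.
Leading byte 0xE3 = 11100011 matches 1110xxxx → 3-byte sequence.
Byte 1: 0xE3 = 11100011, payload 0011 (4 bits).
Byte 2: 0x83 = 10000011 (10xxxxxx ✓), payload 000011.
Byte 3: 0x9B = 10011011 (10xxxxxx ✓), payload 011011.
Concatenate: 0011000011011011 = 0x30DB (16 bits → U+30DB).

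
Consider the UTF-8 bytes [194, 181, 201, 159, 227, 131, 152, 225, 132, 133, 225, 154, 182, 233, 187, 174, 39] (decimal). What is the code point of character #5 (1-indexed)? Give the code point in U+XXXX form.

Offset 0: leading byte 0xC2 = 11000010 → 2-byte char #1 = C2 B5.
Offset 2: leading byte 0xC9 = 11001001 → 2-byte char #2 = C9 9F.
Offset 4: leading byte 0xE3 = 11100011 → 3-byte char #3 = E3 83 98.
Offset 7: leading byte 0xE1 = 11100001 → 3-byte char #4 = E1 84 85.
Offset 10: leading byte 0xE1 = 11100001 → 3-byte char #5 = E1 9A B6.
Leading byte 0xE1 = 11100001 matches 1110xxxx → 3-byte sequence.
Byte 1: 0xE1 = 11100001, payload 0001 (4 bits).
Byte 2: 0x9A = 10011010 (10xxxxxx ✓), payload 011010.
Byte 3: 0xB6 = 10110110 (10xxxxxx ✓), payload 110110.
Concatenate: 0001011010110110 = 0x16B6 (16 bits → U+16B6).

U+16B6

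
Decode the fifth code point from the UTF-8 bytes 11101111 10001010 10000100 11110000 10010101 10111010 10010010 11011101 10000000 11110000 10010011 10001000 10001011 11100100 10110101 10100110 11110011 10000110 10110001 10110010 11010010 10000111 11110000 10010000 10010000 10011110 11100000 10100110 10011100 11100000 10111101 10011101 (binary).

U+4D66

Offset 0: leading byte 0xEF = 11101111 → 3-byte char #1 = EF 8A 84.
Offset 3: leading byte 0xF0 = 11110000 → 4-byte char #2 = F0 95 BA 92.
Offset 7: leading byte 0xDD = 11011101 → 2-byte char #3 = DD 80.
Offset 9: leading byte 0xF0 = 11110000 → 4-byte char #4 = F0 93 88 8B.
Offset 13: leading byte 0xE4 = 11100100 → 3-byte char #5 = E4 B5 A6.
Leading byte 0xE4 = 11100100 matches 1110xxxx → 3-byte sequence.
Byte 1: 0xE4 = 11100100, payload 0100 (4 bits).
Byte 2: 0xB5 = 10110101 (10xxxxxx ✓), payload 110101.
Byte 3: 0xA6 = 10100110 (10xxxxxx ✓), payload 100110.
Concatenate: 0100110101100110 = 0x4D66 (16 bits → U+4D66).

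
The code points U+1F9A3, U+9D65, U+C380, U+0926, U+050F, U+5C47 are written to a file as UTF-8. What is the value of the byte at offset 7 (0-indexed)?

U+1F9A3 → 4-byte form F0 9F A6 A3 at offsets 0–3.
U+9D65 → 3-byte form E9 B5 A5 at offsets 4–6.
U+C380 → 3-byte form EC 8E 80 at offsets 7–9.
Offset 7 falls in char 3's range; it's byte 1 of EC 8E 80 = 0xEC.

0xEC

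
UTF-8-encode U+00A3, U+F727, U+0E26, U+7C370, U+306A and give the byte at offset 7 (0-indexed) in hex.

U+00A3 → 2-byte form C2 A3 at offsets 0–1.
U+F727 → 3-byte form EF 9C A7 at offsets 2–4.
U+0E26 → 3-byte form E0 B8 A6 at offsets 5–7.
Offset 7 falls in char 3's range; it's byte 3 of E0 B8 A6 = 0xA6.

0xA6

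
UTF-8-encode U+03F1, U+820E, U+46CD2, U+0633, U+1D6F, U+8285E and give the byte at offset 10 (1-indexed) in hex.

0xD8

1-indexed offset 10 is 0-indexed offset 9.
U+03F1 → 2-byte form CF B1 at offsets 0–1.
U+820E → 3-byte form E8 88 8E at offsets 2–4.
U+46CD2 → 4-byte form F1 86 B3 92 at offsets 5–8.
U+0633 → 2-byte form D8 B3 at offsets 9–10.
Offset 9 falls in char 4's range; it's byte 1 of D8 B3 = 0xD8.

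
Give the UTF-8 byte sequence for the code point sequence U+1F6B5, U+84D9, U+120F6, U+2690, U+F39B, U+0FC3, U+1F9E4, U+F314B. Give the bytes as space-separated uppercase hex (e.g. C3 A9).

U+1F6B5: 4-byte form → F0 9F 9A B5.
U+84D9: 3-byte form → E8 93 99.
U+120F6: 4-byte form → F0 92 83 B6.
U+2690: 3-byte form → E2 9A 90.
U+F39B: 3-byte form → EF 8E 9B.
U+0FC3: 3-byte form → E0 BF 83.
U+1F9E4: 4-byte form → F0 9F A7 A4.
U+F314B: 4-byte form → F3 B3 85 8B.
Concatenated (28 bytes): F0 9F 9A B5 E8 93 99 F0 92 83 B6 E2 9A 90 EF 8E 9B E0 BF 83 F0 9F A7 A4 F3 B3 85 8B.

F0 9F 9A B5 E8 93 99 F0 92 83 B6 E2 9A 90 EF 8E 9B E0 BF 83 F0 9F A7 A4 F3 B3 85 8B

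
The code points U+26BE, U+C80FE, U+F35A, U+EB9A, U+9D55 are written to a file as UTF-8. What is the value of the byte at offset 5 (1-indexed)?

0x88

1-indexed offset 5 is 0-indexed offset 4.
U+26BE → 3-byte form E2 9A BE at offsets 0–2.
U+C80FE → 4-byte form F3 88 83 BE at offsets 3–6.
Offset 4 falls in char 2's range; it's byte 2 of F3 88 83 BE = 0x88.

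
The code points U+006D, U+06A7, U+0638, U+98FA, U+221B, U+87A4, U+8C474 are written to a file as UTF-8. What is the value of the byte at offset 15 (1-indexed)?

1-indexed offset 15 is 0-indexed offset 14.
U+006D → 1-byte form 6D at offsets 0–0.
U+06A7 → 2-byte form DA A7 at offsets 1–2.
U+0638 → 2-byte form D8 B8 at offsets 3–4.
U+98FA → 3-byte form E9 A3 BA at offsets 5–7.
U+221B → 3-byte form E2 88 9B at offsets 8–10.
U+87A4 → 3-byte form E8 9E A4 at offsets 11–13.
U+8C474 → 4-byte form F2 8C 91 B4 at offsets 14–17.
Offset 14 falls in char 7's range; it's byte 1 of F2 8C 91 B4 = 0xF2.

0xF2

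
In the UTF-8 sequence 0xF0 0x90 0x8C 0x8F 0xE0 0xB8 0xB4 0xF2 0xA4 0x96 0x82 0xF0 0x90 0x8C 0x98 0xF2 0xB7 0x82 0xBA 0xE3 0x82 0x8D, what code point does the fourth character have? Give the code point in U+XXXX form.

Offset 0: leading byte 0xF0 = 11110000 → 4-byte char #1 = F0 90 8C 8F.
Offset 4: leading byte 0xE0 = 11100000 → 3-byte char #2 = E0 B8 B4.
Offset 7: leading byte 0xF2 = 11110010 → 4-byte char #3 = F2 A4 96 82.
Offset 11: leading byte 0xF0 = 11110000 → 4-byte char #4 = F0 90 8C 98.
Leading byte 0xF0 = 11110000 matches 11110xxx → 4-byte sequence.
Byte 1: 0xF0 = 11110000, payload 000 (3 bits).
Byte 2: 0x90 = 10010000 (10xxxxxx ✓), payload 010000.
Byte 3: 0x8C = 10001100 (10xxxxxx ✓), payload 001100.
Byte 4: 0x98 = 10011000 (10xxxxxx ✓), payload 011000.
Concatenate: 000010000001100011000 = 0x10318 (21 bits → U+10318).

U+10318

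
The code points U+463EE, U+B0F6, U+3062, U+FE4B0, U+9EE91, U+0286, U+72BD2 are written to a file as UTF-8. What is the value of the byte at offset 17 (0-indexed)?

U+463EE → 4-byte form F1 86 8F AE at offsets 0–3.
U+B0F6 → 3-byte form EB 83 B6 at offsets 4–6.
U+3062 → 3-byte form E3 81 A2 at offsets 7–9.
U+FE4B0 → 4-byte form F3 BE 92 B0 at offsets 10–13.
U+9EE91 → 4-byte form F2 9E BA 91 at offsets 14–17.
Offset 17 falls in char 5's range; it's byte 4 of F2 9E BA 91 = 0x91.

0x91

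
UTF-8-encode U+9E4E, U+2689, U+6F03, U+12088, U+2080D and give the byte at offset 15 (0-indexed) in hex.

U+9E4E → 3-byte form E9 B9 8E at offsets 0–2.
U+2689 → 3-byte form E2 9A 89 at offsets 3–5.
U+6F03 → 3-byte form E6 BC 83 at offsets 6–8.
U+12088 → 4-byte form F0 92 82 88 at offsets 9–12.
U+2080D → 4-byte form F0 A0 A0 8D at offsets 13–16.
Offset 15 falls in char 5's range; it's byte 3 of F0 A0 A0 8D = 0xA0.

0xA0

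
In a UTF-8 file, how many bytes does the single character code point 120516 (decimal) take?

U+1D6C4 = 0x1D6C4. UTF-8 uses 1 byte below 0x80, 2 below 0x800, 3 below 0x10000, 4 up to 0x10FFFF. 0x1D6C4 is in U+10000–U+10FFFF → 4 bytes.

4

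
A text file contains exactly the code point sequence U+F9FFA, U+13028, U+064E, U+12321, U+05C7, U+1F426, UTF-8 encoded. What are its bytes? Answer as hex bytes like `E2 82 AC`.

F3 B9 BF BA F0 93 80 A8 D9 8E F0 92 8C A1 D7 87 F0 9F 90 A6

U+F9FFA: 4-byte form → F3 B9 BF BA.
U+13028: 4-byte form → F0 93 80 A8.
U+064E: 2-byte form → D9 8E.
U+12321: 4-byte form → F0 92 8C A1.
U+05C7: 2-byte form → D7 87.
U+1F426: 4-byte form → F0 9F 90 A6.
Concatenated (20 bytes): F3 B9 BF BA F0 93 80 A8 D9 8E F0 92 8C A1 D7 87 F0 9F 90 A6.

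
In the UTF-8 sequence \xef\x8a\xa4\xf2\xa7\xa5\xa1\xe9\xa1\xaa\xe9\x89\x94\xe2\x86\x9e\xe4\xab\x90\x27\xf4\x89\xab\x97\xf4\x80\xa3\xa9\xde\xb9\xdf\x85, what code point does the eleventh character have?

U+07C5

Offset 0: leading byte 0xEF = 11101111 → 3-byte char #1 = EF 8A A4.
Offset 3: leading byte 0xF2 = 11110010 → 4-byte char #2 = F2 A7 A5 A1.
Offset 7: leading byte 0xE9 = 11101001 → 3-byte char #3 = E9 A1 AA.
Offset 10: leading byte 0xE9 = 11101001 → 3-byte char #4 = E9 89 94.
Offset 13: leading byte 0xE2 = 11100010 → 3-byte char #5 = E2 86 9E.
Offset 16: leading byte 0xE4 = 11100100 → 3-byte char #6 = E4 AB 90.
Offset 19: leading byte 0x27 = 00100111 → 1-byte char #7 = 27.
Offset 20: leading byte 0xF4 = 11110100 → 4-byte char #8 = F4 89 AB 97.
Offset 24: leading byte 0xF4 = 11110100 → 4-byte char #9 = F4 80 A3 A9.
Offset 28: leading byte 0xDE = 11011110 → 2-byte char #10 = DE B9.
Offset 30: leading byte 0xDF = 11011111 → 2-byte char #11 = DF 85.
Leading byte 0xDF = 11011111 matches 110xxxxx → 2-byte sequence.
Byte 1: 0xDF = 11011111, payload 11111 (5 bits).
Byte 2: 0x85 = 10000101 (10xxxxxx ✓), payload 000101.
Concatenate: 11111000101 = 0x7C5 (11 bits → U+07C5).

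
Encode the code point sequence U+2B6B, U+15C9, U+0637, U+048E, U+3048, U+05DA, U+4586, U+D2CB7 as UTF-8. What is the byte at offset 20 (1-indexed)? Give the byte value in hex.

0x92

1-indexed offset 20 is 0-indexed offset 19.
U+2B6B → 3-byte form E2 AD AB at offsets 0–2.
U+15C9 → 3-byte form E1 97 89 at offsets 3–5.
U+0637 → 2-byte form D8 B7 at offsets 6–7.
U+048E → 2-byte form D2 8E at offsets 8–9.
U+3048 → 3-byte form E3 81 88 at offsets 10–12.
U+05DA → 2-byte form D7 9A at offsets 13–14.
U+4586 → 3-byte form E4 96 86 at offsets 15–17.
U+D2CB7 → 4-byte form F3 92 B2 B7 at offsets 18–21.
Offset 19 falls in char 8's range; it's byte 2 of F3 92 B2 B7 = 0x92.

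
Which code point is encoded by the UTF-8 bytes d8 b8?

Leading byte 0xD8 = 11011000 matches 110xxxxx → 2-byte sequence.
Byte 1: 0xD8 = 11011000, payload 11000 (5 bits).
Byte 2: 0xB8 = 10111000 (10xxxxxx ✓), payload 111000.
Concatenate: 11000111000 = 0x638 (11 bits → U+0638).

U+0638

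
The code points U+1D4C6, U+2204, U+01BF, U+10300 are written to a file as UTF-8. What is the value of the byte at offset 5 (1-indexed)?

1-indexed offset 5 is 0-indexed offset 4.
U+1D4C6 → 4-byte form F0 9D 93 86 at offsets 0–3.
U+2204 → 3-byte form E2 88 84 at offsets 4–6.
Offset 4 falls in char 2's range; it's byte 1 of E2 88 84 = 0xE2.

0xE2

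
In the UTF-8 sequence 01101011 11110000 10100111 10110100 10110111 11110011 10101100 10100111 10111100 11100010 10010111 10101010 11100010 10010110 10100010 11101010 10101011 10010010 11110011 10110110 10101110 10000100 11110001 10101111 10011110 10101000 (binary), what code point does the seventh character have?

Offset 0: leading byte 0x6B = 01101011 → 1-byte char #1 = 6B.
Offset 1: leading byte 0xF0 = 11110000 → 4-byte char #2 = F0 A7 B4 B7.
Offset 5: leading byte 0xF3 = 11110011 → 4-byte char #3 = F3 AC A7 BC.
Offset 9: leading byte 0xE2 = 11100010 → 3-byte char #4 = E2 97 AA.
Offset 12: leading byte 0xE2 = 11100010 → 3-byte char #5 = E2 96 A2.
Offset 15: leading byte 0xEA = 11101010 → 3-byte char #6 = EA AB 92.
Offset 18: leading byte 0xF3 = 11110011 → 4-byte char #7 = F3 B6 AE 84.
Leading byte 0xF3 = 11110011 matches 11110xxx → 4-byte sequence.
Byte 1: 0xF3 = 11110011, payload 011 (3 bits).
Byte 2: 0xB6 = 10110110 (10xxxxxx ✓), payload 110110.
Byte 3: 0xAE = 10101110 (10xxxxxx ✓), payload 101110.
Byte 4: 0x84 = 10000100 (10xxxxxx ✓), payload 000100.
Concatenate: 011110110101110000100 = 0xF6B84 (21 bits → U+F6B84).

U+F6B84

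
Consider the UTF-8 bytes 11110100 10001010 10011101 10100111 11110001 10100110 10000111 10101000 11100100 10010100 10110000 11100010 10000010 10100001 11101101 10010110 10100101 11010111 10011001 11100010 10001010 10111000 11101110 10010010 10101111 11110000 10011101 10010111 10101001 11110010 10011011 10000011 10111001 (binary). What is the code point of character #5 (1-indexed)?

Offset 0: leading byte 0xF4 = 11110100 → 4-byte char #1 = F4 8A 9D A7.
Offset 4: leading byte 0xF1 = 11110001 → 4-byte char #2 = F1 A6 87 A8.
Offset 8: leading byte 0xE4 = 11100100 → 3-byte char #3 = E4 94 B0.
Offset 11: leading byte 0xE2 = 11100010 → 3-byte char #4 = E2 82 A1.
Offset 14: leading byte 0xED = 11101101 → 3-byte char #5 = ED 96 A5.
Leading byte 0xED = 11101101 matches 1110xxxx → 3-byte sequence.
Byte 1: 0xED = 11101101, payload 1101 (4 bits).
Byte 2: 0x96 = 10010110 (10xxxxxx ✓), payload 010110.
Byte 3: 0xA5 = 10100101 (10xxxxxx ✓), payload 100101.
Concatenate: 1101010110100101 = 0xD5A5 (16 bits → U+D5A5).

U+D5A5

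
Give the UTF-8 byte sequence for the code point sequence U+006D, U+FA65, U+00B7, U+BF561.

U+006D: 1-byte form → 6D.
U+FA65: 3-byte form → EF A9 A5.
U+00B7: 2-byte form → C2 B7.
U+BF561: 4-byte form → F2 BF 95 A1.
Concatenated (10 bytes): 6D EF A9 A5 C2 B7 F2 BF 95 A1.

6D EF A9 A5 C2 B7 F2 BF 95 A1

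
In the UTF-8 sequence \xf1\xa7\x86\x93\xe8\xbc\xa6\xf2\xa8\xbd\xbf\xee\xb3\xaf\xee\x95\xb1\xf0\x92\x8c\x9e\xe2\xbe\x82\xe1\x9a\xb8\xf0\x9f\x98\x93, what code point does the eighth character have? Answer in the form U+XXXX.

U+16B8

Offset 0: leading byte 0xF1 = 11110001 → 4-byte char #1 = F1 A7 86 93.
Offset 4: leading byte 0xE8 = 11101000 → 3-byte char #2 = E8 BC A6.
Offset 7: leading byte 0xF2 = 11110010 → 4-byte char #3 = F2 A8 BD BF.
Offset 11: leading byte 0xEE = 11101110 → 3-byte char #4 = EE B3 AF.
Offset 14: leading byte 0xEE = 11101110 → 3-byte char #5 = EE 95 B1.
Offset 17: leading byte 0xF0 = 11110000 → 4-byte char #6 = F0 92 8C 9E.
Offset 21: leading byte 0xE2 = 11100010 → 3-byte char #7 = E2 BE 82.
Offset 24: leading byte 0xE1 = 11100001 → 3-byte char #8 = E1 9A B8.
Leading byte 0xE1 = 11100001 matches 1110xxxx → 3-byte sequence.
Byte 1: 0xE1 = 11100001, payload 0001 (4 bits).
Byte 2: 0x9A = 10011010 (10xxxxxx ✓), payload 011010.
Byte 3: 0xB8 = 10111000 (10xxxxxx ✓), payload 111000.
Concatenate: 0001011010111000 = 0x16B8 (16 bits → U+16B8).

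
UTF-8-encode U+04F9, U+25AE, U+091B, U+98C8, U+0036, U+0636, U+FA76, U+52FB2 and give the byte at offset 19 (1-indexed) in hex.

0x92

1-indexed offset 19 is 0-indexed offset 18.
U+04F9 → 2-byte form D3 B9 at offsets 0–1.
U+25AE → 3-byte form E2 96 AE at offsets 2–4.
U+091B → 3-byte form E0 A4 9B at offsets 5–7.
U+98C8 → 3-byte form E9 A3 88 at offsets 8–10.
U+0036 → 1-byte form 36 at offsets 11–11.
U+0636 → 2-byte form D8 B6 at offsets 12–13.
U+FA76 → 3-byte form EF A9 B6 at offsets 14–16.
U+52FB2 → 4-byte form F1 92 BE B2 at offsets 17–20.
Offset 18 falls in char 8's range; it's byte 2 of F1 92 BE B2 = 0x92.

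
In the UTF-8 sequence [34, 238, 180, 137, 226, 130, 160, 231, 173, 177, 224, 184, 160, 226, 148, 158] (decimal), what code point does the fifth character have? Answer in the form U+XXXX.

Offset 0: leading byte 0x22 = 00100010 → 1-byte char #1 = 22.
Offset 1: leading byte 0xEE = 11101110 → 3-byte char #2 = EE B4 89.
Offset 4: leading byte 0xE2 = 11100010 → 3-byte char #3 = E2 82 A0.
Offset 7: leading byte 0xE7 = 11100111 → 3-byte char #4 = E7 AD B1.
Offset 10: leading byte 0xE0 = 11100000 → 3-byte char #5 = E0 B8 A0.
Leading byte 0xE0 = 11100000 matches 1110xxxx → 3-byte sequence.
Byte 1: 0xE0 = 11100000, payload 0000 (4 bits).
Byte 2: 0xB8 = 10111000 (10xxxxxx ✓), payload 111000.
Byte 3: 0xA0 = 10100000 (10xxxxxx ✓), payload 100000.
Concatenate: 0000111000100000 = 0xE20 (16 bits → U+0E20).

U+0E20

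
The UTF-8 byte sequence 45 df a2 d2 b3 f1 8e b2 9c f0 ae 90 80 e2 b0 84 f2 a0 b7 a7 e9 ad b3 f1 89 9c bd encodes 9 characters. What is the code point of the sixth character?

Offset 0: leading byte 0x45 = 01000101 → 1-byte char #1 = 45.
Offset 1: leading byte 0xDF = 11011111 → 2-byte char #2 = DF A2.
Offset 3: leading byte 0xD2 = 11010010 → 2-byte char #3 = D2 B3.
Offset 5: leading byte 0xF1 = 11110001 → 4-byte char #4 = F1 8E B2 9C.
Offset 9: leading byte 0xF0 = 11110000 → 4-byte char #5 = F0 AE 90 80.
Offset 13: leading byte 0xE2 = 11100010 → 3-byte char #6 = E2 B0 84.
Leading byte 0xE2 = 11100010 matches 1110xxxx → 3-byte sequence.
Byte 1: 0xE2 = 11100010, payload 0010 (4 bits).
Byte 2: 0xB0 = 10110000 (10xxxxxx ✓), payload 110000.
Byte 3: 0x84 = 10000100 (10xxxxxx ✓), payload 000100.
Concatenate: 0010110000000100 = 0x2C04 (16 bits → U+2C04).

U+2C04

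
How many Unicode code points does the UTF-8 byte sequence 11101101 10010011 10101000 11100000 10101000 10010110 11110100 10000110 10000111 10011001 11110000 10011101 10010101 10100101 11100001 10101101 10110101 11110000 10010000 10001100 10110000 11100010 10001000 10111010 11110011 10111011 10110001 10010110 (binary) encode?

Byte at offset 0: 0xED = 11101101 → 3-byte char (#1). Advance 3.
Byte at offset 3: 0xE0 = 11100000 → 3-byte char (#2). Advance 3.
Byte at offset 6: 0xF4 = 11110100 → 4-byte char (#3). Advance 4.
Byte at offset 10: 0xF0 = 11110000 → 4-byte char (#4). Advance 4.
Byte at offset 14: 0xE1 = 11100001 → 3-byte char (#5). Advance 3.
Byte at offset 17: 0xF0 = 11110000 → 4-byte char (#6). Advance 4.
Byte at offset 21: 0xE2 = 11100010 → 3-byte char (#7). Advance 3.
Byte at offset 24: 0xF3 = 11110011 → 4-byte char (#8). Advance 4.
Reached end at offset 28 after 8 code points.

8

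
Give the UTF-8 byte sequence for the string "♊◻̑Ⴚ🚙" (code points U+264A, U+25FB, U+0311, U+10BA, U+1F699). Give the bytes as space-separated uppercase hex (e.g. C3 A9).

E2 99 8A E2 97 BB CC 91 E1 82 BA F0 9F 9A 99

U+264A: 3-byte form → E2 99 8A.
U+25FB: 3-byte form → E2 97 BB.
U+0311: 2-byte form → CC 91.
U+10BA: 3-byte form → E1 82 BA.
U+1F699: 4-byte form → F0 9F 9A 99.
Concatenated (15 bytes): E2 99 8A E2 97 BB CC 91 E1 82 BA F0 9F 9A 99.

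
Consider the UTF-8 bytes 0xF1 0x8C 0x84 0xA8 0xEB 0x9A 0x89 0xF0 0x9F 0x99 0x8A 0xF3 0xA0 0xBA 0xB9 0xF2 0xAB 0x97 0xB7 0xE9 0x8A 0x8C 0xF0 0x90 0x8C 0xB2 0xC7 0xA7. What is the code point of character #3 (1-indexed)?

Offset 0: leading byte 0xF1 = 11110001 → 4-byte char #1 = F1 8C 84 A8.
Offset 4: leading byte 0xEB = 11101011 → 3-byte char #2 = EB 9A 89.
Offset 7: leading byte 0xF0 = 11110000 → 4-byte char #3 = F0 9F 99 8A.
Leading byte 0xF0 = 11110000 matches 11110xxx → 4-byte sequence.
Byte 1: 0xF0 = 11110000, payload 000 (3 bits).
Byte 2: 0x9F = 10011111 (10xxxxxx ✓), payload 011111.
Byte 3: 0x99 = 10011001 (10xxxxxx ✓), payload 011001.
Byte 4: 0x8A = 10001010 (10xxxxxx ✓), payload 001010.
Concatenate: 000011111011001001010 = 0x1F64A (21 bits → U+1F64A).

U+1F64A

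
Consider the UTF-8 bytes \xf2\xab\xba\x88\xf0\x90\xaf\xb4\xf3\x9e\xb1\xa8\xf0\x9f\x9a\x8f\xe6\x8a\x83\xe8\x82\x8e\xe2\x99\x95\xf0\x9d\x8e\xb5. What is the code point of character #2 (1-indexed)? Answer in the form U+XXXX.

Offset 0: leading byte 0xF2 = 11110010 → 4-byte char #1 = F2 AB BA 88.
Offset 4: leading byte 0xF0 = 11110000 → 4-byte char #2 = F0 90 AF B4.
Leading byte 0xF0 = 11110000 matches 11110xxx → 4-byte sequence.
Byte 1: 0xF0 = 11110000, payload 000 (3 bits).
Byte 2: 0x90 = 10010000 (10xxxxxx ✓), payload 010000.
Byte 3: 0xAF = 10101111 (10xxxxxx ✓), payload 101111.
Byte 4: 0xB4 = 10110100 (10xxxxxx ✓), payload 110100.
Concatenate: 000010000101111110100 = 0x10BF4 (21 bits → U+10BF4).

U+10BF4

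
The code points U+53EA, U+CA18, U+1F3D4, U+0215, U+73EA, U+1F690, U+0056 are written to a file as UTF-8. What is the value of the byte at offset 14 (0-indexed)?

0xAA

U+53EA → 3-byte form E5 8F AA at offsets 0–2.
U+CA18 → 3-byte form EC A8 98 at offsets 3–5.
U+1F3D4 → 4-byte form F0 9F 8F 94 at offsets 6–9.
U+0215 → 2-byte form C8 95 at offsets 10–11.
U+73EA → 3-byte form E7 8F AA at offsets 12–14.
Offset 14 falls in char 5's range; it's byte 3 of E7 8F AA = 0xAA.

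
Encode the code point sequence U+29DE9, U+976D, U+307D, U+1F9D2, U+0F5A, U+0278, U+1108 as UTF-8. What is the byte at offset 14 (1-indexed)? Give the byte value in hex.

0x92

1-indexed offset 14 is 0-indexed offset 13.
U+29DE9 → 4-byte form F0 A9 B7 A9 at offsets 0–3.
U+976D → 3-byte form E9 9D AD at offsets 4–6.
U+307D → 3-byte form E3 81 BD at offsets 7–9.
U+1F9D2 → 4-byte form F0 9F A7 92 at offsets 10–13.
Offset 13 falls in char 4's range; it's byte 4 of F0 9F A7 92 = 0x92.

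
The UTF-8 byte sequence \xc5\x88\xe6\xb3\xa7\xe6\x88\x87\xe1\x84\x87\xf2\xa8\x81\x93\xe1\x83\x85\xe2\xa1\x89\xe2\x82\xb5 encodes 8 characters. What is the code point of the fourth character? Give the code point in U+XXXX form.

Offset 0: leading byte 0xC5 = 11000101 → 2-byte char #1 = C5 88.
Offset 2: leading byte 0xE6 = 11100110 → 3-byte char #2 = E6 B3 A7.
Offset 5: leading byte 0xE6 = 11100110 → 3-byte char #3 = E6 88 87.
Offset 8: leading byte 0xE1 = 11100001 → 3-byte char #4 = E1 84 87.
Leading byte 0xE1 = 11100001 matches 1110xxxx → 3-byte sequence.
Byte 1: 0xE1 = 11100001, payload 0001 (4 bits).
Byte 2: 0x84 = 10000100 (10xxxxxx ✓), payload 000100.
Byte 3: 0x87 = 10000111 (10xxxxxx ✓), payload 000111.
Concatenate: 0001000100000111 = 0x1107 (16 bits → U+1107).

U+1107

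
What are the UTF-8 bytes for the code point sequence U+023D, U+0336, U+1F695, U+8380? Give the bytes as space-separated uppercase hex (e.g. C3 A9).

C8 BD CC B6 F0 9F 9A 95 E8 8E 80

U+023D: 2-byte form → C8 BD.
U+0336: 2-byte form → CC B6.
U+1F695: 4-byte form → F0 9F 9A 95.
U+8380: 3-byte form → E8 8E 80.
Concatenated (11 bytes): C8 BD CC B6 F0 9F 9A 95 E8 8E 80.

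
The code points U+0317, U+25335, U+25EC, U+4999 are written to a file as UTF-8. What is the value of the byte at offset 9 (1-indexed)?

0xAC

1-indexed offset 9 is 0-indexed offset 8.
U+0317 → 2-byte form CC 97 at offsets 0–1.
U+25335 → 4-byte form F0 A5 8C B5 at offsets 2–5.
U+25EC → 3-byte form E2 97 AC at offsets 6–8.
Offset 8 falls in char 3's range; it's byte 3 of E2 97 AC = 0xAC.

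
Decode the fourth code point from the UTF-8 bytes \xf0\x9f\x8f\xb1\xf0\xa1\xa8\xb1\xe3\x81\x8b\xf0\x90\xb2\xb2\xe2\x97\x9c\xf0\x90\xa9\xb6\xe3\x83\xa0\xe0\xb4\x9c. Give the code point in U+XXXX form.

Offset 0: leading byte 0xF0 = 11110000 → 4-byte char #1 = F0 9F 8F B1.
Offset 4: leading byte 0xF0 = 11110000 → 4-byte char #2 = F0 A1 A8 B1.
Offset 8: leading byte 0xE3 = 11100011 → 3-byte char #3 = E3 81 8B.
Offset 11: leading byte 0xF0 = 11110000 → 4-byte char #4 = F0 90 B2 B2.
Leading byte 0xF0 = 11110000 matches 11110xxx → 4-byte sequence.
Byte 1: 0xF0 = 11110000, payload 000 (3 bits).
Byte 2: 0x90 = 10010000 (10xxxxxx ✓), payload 010000.
Byte 3: 0xB2 = 10110010 (10xxxxxx ✓), payload 110010.
Byte 4: 0xB2 = 10110010 (10xxxxxx ✓), payload 110010.
Concatenate: 000010000110010110010 = 0x10CB2 (21 bits → U+10CB2).

U+10CB2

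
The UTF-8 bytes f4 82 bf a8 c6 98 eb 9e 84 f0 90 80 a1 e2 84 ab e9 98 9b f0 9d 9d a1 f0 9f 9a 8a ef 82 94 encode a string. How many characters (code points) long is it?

Byte at offset 0: 0xF4 = 11110100 → 4-byte char (#1). Advance 4.
Byte at offset 4: 0xC6 = 11000110 → 2-byte char (#2). Advance 2.
Byte at offset 6: 0xEB = 11101011 → 3-byte char (#3). Advance 3.
Byte at offset 9: 0xF0 = 11110000 → 4-byte char (#4). Advance 4.
Byte at offset 13: 0xE2 = 11100010 → 3-byte char (#5). Advance 3.
Byte at offset 16: 0xE9 = 11101001 → 3-byte char (#6). Advance 3.
Byte at offset 19: 0xF0 = 11110000 → 4-byte char (#7). Advance 4.
Byte at offset 23: 0xF0 = 11110000 → 4-byte char (#8). Advance 4.
Byte at offset 27: 0xEF = 11101111 → 3-byte char (#9). Advance 3.
Reached end at offset 30 after 9 code points.

9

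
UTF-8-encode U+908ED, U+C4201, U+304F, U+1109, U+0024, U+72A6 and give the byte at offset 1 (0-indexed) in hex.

0x90

U+908ED → 4-byte form F2 90 A3 AD at offsets 0–3.
Offset 1 falls in char 1's range; it's byte 2 of F2 90 A3 AD = 0x90.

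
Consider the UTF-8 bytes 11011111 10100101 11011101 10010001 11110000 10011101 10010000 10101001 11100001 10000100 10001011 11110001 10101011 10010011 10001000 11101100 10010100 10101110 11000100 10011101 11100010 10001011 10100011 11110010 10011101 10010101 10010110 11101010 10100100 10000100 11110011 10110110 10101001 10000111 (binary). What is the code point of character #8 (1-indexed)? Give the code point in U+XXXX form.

U+22E3

Offset 0: leading byte 0xDF = 11011111 → 2-byte char #1 = DF A5.
Offset 2: leading byte 0xDD = 11011101 → 2-byte char #2 = DD 91.
Offset 4: leading byte 0xF0 = 11110000 → 4-byte char #3 = F0 9D 90 A9.
Offset 8: leading byte 0xE1 = 11100001 → 3-byte char #4 = E1 84 8B.
Offset 11: leading byte 0xF1 = 11110001 → 4-byte char #5 = F1 AB 93 88.
Offset 15: leading byte 0xEC = 11101100 → 3-byte char #6 = EC 94 AE.
Offset 18: leading byte 0xC4 = 11000100 → 2-byte char #7 = C4 9D.
Offset 20: leading byte 0xE2 = 11100010 → 3-byte char #8 = E2 8B A3.
Leading byte 0xE2 = 11100010 matches 1110xxxx → 3-byte sequence.
Byte 1: 0xE2 = 11100010, payload 0010 (4 bits).
Byte 2: 0x8B = 10001011 (10xxxxxx ✓), payload 001011.
Byte 3: 0xA3 = 10100011 (10xxxxxx ✓), payload 100011.
Concatenate: 0010001011100011 = 0x22E3 (16 bits → U+22E3).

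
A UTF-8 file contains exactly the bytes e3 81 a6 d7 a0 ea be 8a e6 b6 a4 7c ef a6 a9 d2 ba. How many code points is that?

Byte at offset 0: 0xE3 = 11100011 → 3-byte char (#1). Advance 3.
Byte at offset 3: 0xD7 = 11010111 → 2-byte char (#2). Advance 2.
Byte at offset 5: 0xEA = 11101010 → 3-byte char (#3). Advance 3.
Byte at offset 8: 0xE6 = 11100110 → 3-byte char (#4). Advance 3.
Byte at offset 11: 0x7C = 01111100 → 1-byte char (#5). Advance 1.
Byte at offset 12: 0xEF = 11101111 → 3-byte char (#6). Advance 3.
Byte at offset 15: 0xD2 = 11010010 → 2-byte char (#7). Advance 2.
Reached end at offset 17 after 7 code points.

7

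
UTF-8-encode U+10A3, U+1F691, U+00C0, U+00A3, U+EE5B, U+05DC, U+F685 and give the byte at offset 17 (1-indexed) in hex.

0xEF

1-indexed offset 17 is 0-indexed offset 16.
U+10A3 → 3-byte form E1 82 A3 at offsets 0–2.
U+1F691 → 4-byte form F0 9F 9A 91 at offsets 3–6.
U+00C0 → 2-byte form C3 80 at offsets 7–8.
U+00A3 → 2-byte form C2 A3 at offsets 9–10.
U+EE5B → 3-byte form EE B9 9B at offsets 11–13.
U+05DC → 2-byte form D7 9C at offsets 14–15.
U+F685 → 3-byte form EF 9A 85 at offsets 16–18.
Offset 16 falls in char 7's range; it's byte 1 of EF 9A 85 = 0xEF.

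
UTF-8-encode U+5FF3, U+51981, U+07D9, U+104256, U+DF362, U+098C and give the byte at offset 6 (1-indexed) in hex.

1-indexed offset 6 is 0-indexed offset 5.
U+5FF3 → 3-byte form E5 BF B3 at offsets 0–2.
U+51981 → 4-byte form F1 91 A6 81 at offsets 3–6.
Offset 5 falls in char 2's range; it's byte 3 of F1 91 A6 81 = 0xA6.

0xA6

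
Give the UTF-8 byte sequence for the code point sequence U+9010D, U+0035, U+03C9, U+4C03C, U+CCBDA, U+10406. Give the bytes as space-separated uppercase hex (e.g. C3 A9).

U+9010D: 4-byte form → F2 90 84 8D.
U+0035: 1-byte form → 35.
U+03C9: 2-byte form → CF 89.
U+4C03C: 4-byte form → F1 8C 80 BC.
U+CCBDA: 4-byte form → F3 8C AF 9A.
U+10406: 4-byte form → F0 90 90 86.
Concatenated (19 bytes): F2 90 84 8D 35 CF 89 F1 8C 80 BC F3 8C AF 9A F0 90 90 86.

F2 90 84 8D 35 CF 89 F1 8C 80 BC F3 8C AF 9A F0 90 90 86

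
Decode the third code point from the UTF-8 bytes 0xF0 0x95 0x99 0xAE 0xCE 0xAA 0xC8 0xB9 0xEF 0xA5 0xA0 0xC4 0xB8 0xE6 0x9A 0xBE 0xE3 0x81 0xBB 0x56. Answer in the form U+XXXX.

U+0239

Offset 0: leading byte 0xF0 = 11110000 → 4-byte char #1 = F0 95 99 AE.
Offset 4: leading byte 0xCE = 11001110 → 2-byte char #2 = CE AA.
Offset 6: leading byte 0xC8 = 11001000 → 2-byte char #3 = C8 B9.
Leading byte 0xC8 = 11001000 matches 110xxxxx → 2-byte sequence.
Byte 1: 0xC8 = 11001000, payload 01000 (5 bits).
Byte 2: 0xB9 = 10111001 (10xxxxxx ✓), payload 111001.
Concatenate: 01000111001 = 0x239 (11 bits → U+0239).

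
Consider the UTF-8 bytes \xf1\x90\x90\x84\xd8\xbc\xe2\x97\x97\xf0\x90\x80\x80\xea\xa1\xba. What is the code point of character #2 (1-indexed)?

Offset 0: leading byte 0xF1 = 11110001 → 4-byte char #1 = F1 90 90 84.
Offset 4: leading byte 0xD8 = 11011000 → 2-byte char #2 = D8 BC.
Leading byte 0xD8 = 11011000 matches 110xxxxx → 2-byte sequence.
Byte 1: 0xD8 = 11011000, payload 11000 (5 bits).
Byte 2: 0xBC = 10111100 (10xxxxxx ✓), payload 111100.
Concatenate: 11000111100 = 0x63C (11 bits → U+063C).

U+063C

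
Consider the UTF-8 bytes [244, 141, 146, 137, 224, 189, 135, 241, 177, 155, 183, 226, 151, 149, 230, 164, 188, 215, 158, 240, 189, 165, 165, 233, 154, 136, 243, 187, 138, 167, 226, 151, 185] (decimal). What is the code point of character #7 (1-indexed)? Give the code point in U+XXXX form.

U+3D965

Offset 0: leading byte 0xF4 = 11110100 → 4-byte char #1 = F4 8D 92 89.
Offset 4: leading byte 0xE0 = 11100000 → 3-byte char #2 = E0 BD 87.
Offset 7: leading byte 0xF1 = 11110001 → 4-byte char #3 = F1 B1 9B B7.
Offset 11: leading byte 0xE2 = 11100010 → 3-byte char #4 = E2 97 95.
Offset 14: leading byte 0xE6 = 11100110 → 3-byte char #5 = E6 A4 BC.
Offset 17: leading byte 0xD7 = 11010111 → 2-byte char #6 = D7 9E.
Offset 19: leading byte 0xF0 = 11110000 → 4-byte char #7 = F0 BD A5 A5.
Leading byte 0xF0 = 11110000 matches 11110xxx → 4-byte sequence.
Byte 1: 0xF0 = 11110000, payload 000 (3 bits).
Byte 2: 0xBD = 10111101 (10xxxxxx ✓), payload 111101.
Byte 3: 0xA5 = 10100101 (10xxxxxx ✓), payload 100101.
Byte 4: 0xA5 = 10100101 (10xxxxxx ✓), payload 100101.
Concatenate: 000111101100101100101 = 0x3D965 (21 bits → U+3D965).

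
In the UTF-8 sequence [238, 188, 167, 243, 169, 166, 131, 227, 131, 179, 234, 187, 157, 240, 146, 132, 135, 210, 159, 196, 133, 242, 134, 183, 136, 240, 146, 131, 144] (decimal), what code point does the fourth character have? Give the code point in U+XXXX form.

Offset 0: leading byte 0xEE = 11101110 → 3-byte char #1 = EE BC A7.
Offset 3: leading byte 0xF3 = 11110011 → 4-byte char #2 = F3 A9 A6 83.
Offset 7: leading byte 0xE3 = 11100011 → 3-byte char #3 = E3 83 B3.
Offset 10: leading byte 0xEA = 11101010 → 3-byte char #4 = EA BB 9D.
Leading byte 0xEA = 11101010 matches 1110xxxx → 3-byte sequence.
Byte 1: 0xEA = 11101010, payload 1010 (4 bits).
Byte 2: 0xBB = 10111011 (10xxxxxx ✓), payload 111011.
Byte 3: 0x9D = 10011101 (10xxxxxx ✓), payload 011101.
Concatenate: 1010111011011101 = 0xAEDD (16 bits → U+AEDD).

U+AEDD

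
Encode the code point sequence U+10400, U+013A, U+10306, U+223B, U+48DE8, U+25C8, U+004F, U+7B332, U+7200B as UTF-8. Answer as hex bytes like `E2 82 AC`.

F0 90 90 80 C4 BA F0 90 8C 86 E2 88 BB F1 88 B7 A8 E2 97 88 4F F1 BB 8C B2 F1 B2 80 8B

U+10400: 4-byte form → F0 90 90 80.
U+013A: 2-byte form → C4 BA.
U+10306: 4-byte form → F0 90 8C 86.
U+223B: 3-byte form → E2 88 BB.
U+48DE8: 4-byte form → F1 88 B7 A8.
U+25C8: 3-byte form → E2 97 88.
U+004F: 1-byte form → 4F.
U+7B332: 4-byte form → F1 BB 8C B2.
U+7200B: 4-byte form → F1 B2 80 8B.
Concatenated (29 bytes): F0 90 90 80 C4 BA F0 90 8C 86 E2 88 BB F1 88 B7 A8 E2 97 88 4F F1 BB 8C B2 F1 B2 80 8B.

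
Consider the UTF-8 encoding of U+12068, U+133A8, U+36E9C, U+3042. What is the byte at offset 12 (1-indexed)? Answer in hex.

1-indexed offset 12 is 0-indexed offset 11.
U+12068 → 4-byte form F0 92 81 A8 at offsets 0–3.
U+133A8 → 4-byte form F0 93 8E A8 at offsets 4–7.
U+36E9C → 4-byte form F0 B6 BA 9C at offsets 8–11.
Offset 11 falls in char 3's range; it's byte 4 of F0 B6 BA 9C = 0x9C.

0x9C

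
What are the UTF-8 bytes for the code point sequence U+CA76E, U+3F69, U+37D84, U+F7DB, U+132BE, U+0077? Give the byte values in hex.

U+CA76E: 4-byte form → F3 8A 9D AE.
U+3F69: 3-byte form → E3 BD A9.
U+37D84: 4-byte form → F0 B7 B6 84.
U+F7DB: 3-byte form → EF 9F 9B.
U+132BE: 4-byte form → F0 93 8A BE.
U+0077: 1-byte form → 77.
Concatenated (19 bytes): F3 8A 9D AE E3 BD A9 F0 B7 B6 84 EF 9F 9B F0 93 8A BE 77.

F3 8A 9D AE E3 BD A9 F0 B7 B6 84 EF 9F 9B F0 93 8A BE 77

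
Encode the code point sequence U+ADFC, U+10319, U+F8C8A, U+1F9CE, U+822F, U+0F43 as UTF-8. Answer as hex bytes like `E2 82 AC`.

EA B7 BC F0 90 8C 99 F3 B8 B2 8A F0 9F A7 8E E8 88 AF E0 BD 83

U+ADFC: 3-byte form → EA B7 BC.
U+10319: 4-byte form → F0 90 8C 99.
U+F8C8A: 4-byte form → F3 B8 B2 8A.
U+1F9CE: 4-byte form → F0 9F A7 8E.
U+822F: 3-byte form → E8 88 AF.
U+0F43: 3-byte form → E0 BD 83.
Concatenated (21 bytes): EA B7 BC F0 90 8C 99 F3 B8 B2 8A F0 9F A7 8E E8 88 AF E0 BD 83.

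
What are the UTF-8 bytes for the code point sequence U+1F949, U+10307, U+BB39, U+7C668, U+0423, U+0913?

U+1F949: 4-byte form → F0 9F A5 89.
U+10307: 4-byte form → F0 90 8C 87.
U+BB39: 3-byte form → EB AC B9.
U+7C668: 4-byte form → F1 BC 99 A8.
U+0423: 2-byte form → D0 A3.
U+0913: 3-byte form → E0 A4 93.
Concatenated (20 bytes): F0 9F A5 89 F0 90 8C 87 EB AC B9 F1 BC 99 A8 D0 A3 E0 A4 93.

F0 9F A5 89 F0 90 8C 87 EB AC B9 F1 BC 99 A8 D0 A3 E0 A4 93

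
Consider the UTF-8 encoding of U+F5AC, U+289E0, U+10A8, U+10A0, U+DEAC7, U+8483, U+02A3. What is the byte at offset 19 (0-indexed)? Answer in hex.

U+F5AC → 3-byte form EF 96 AC at offsets 0–2.
U+289E0 → 4-byte form F0 A8 A7 A0 at offsets 3–6.
U+10A8 → 3-byte form E1 82 A8 at offsets 7–9.
U+10A0 → 3-byte form E1 82 A0 at offsets 10–12.
U+DEAC7 → 4-byte form F3 9E AB 87 at offsets 13–16.
U+8483 → 3-byte form E8 92 83 at offsets 17–19.
Offset 19 falls in char 6's range; it's byte 3 of E8 92 83 = 0x83.

0x83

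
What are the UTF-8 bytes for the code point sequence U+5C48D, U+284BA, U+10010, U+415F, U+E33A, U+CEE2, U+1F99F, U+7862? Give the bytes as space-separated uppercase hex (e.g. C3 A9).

U+5C48D: 4-byte form → F1 9C 92 8D.
U+284BA: 4-byte form → F0 A8 92 BA.
U+10010: 4-byte form → F0 90 80 90.
U+415F: 3-byte form → E4 85 9F.
U+E33A: 3-byte form → EE 8C BA.
U+CEE2: 3-byte form → EC BB A2.
U+1F99F: 4-byte form → F0 9F A6 9F.
U+7862: 3-byte form → E7 A1 A2.
Concatenated (28 bytes): F1 9C 92 8D F0 A8 92 BA F0 90 80 90 E4 85 9F EE 8C BA EC BB A2 F0 9F A6 9F E7 A1 A2.

F1 9C 92 8D F0 A8 92 BA F0 90 80 90 E4 85 9F EE 8C BA EC BB A2 F0 9F A6 9F E7 A1 A2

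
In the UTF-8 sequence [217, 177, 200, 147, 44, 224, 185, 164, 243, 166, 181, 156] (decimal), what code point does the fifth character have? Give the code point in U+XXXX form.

U+E6D5C

Offset 0: leading byte 0xD9 = 11011001 → 2-byte char #1 = D9 B1.
Offset 2: leading byte 0xC8 = 11001000 → 2-byte char #2 = C8 93.
Offset 4: leading byte 0x2C = 00101100 → 1-byte char #3 = 2C.
Offset 5: leading byte 0xE0 = 11100000 → 3-byte char #4 = E0 B9 A4.
Offset 8: leading byte 0xF3 = 11110011 → 4-byte char #5 = F3 A6 B5 9C.
Leading byte 0xF3 = 11110011 matches 11110xxx → 4-byte sequence.
Byte 1: 0xF3 = 11110011, payload 011 (3 bits).
Byte 2: 0xA6 = 10100110 (10xxxxxx ✓), payload 100110.
Byte 3: 0xB5 = 10110101 (10xxxxxx ✓), payload 110101.
Byte 4: 0x9C = 10011100 (10xxxxxx ✓), payload 011100.
Concatenate: 011100110110101011100 = 0xE6D5C (21 bits → U+E6D5C).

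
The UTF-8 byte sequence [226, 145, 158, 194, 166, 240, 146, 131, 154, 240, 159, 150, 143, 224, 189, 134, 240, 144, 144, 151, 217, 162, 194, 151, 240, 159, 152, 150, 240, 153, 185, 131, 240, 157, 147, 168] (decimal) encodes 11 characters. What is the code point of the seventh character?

Offset 0: leading byte 0xE2 = 11100010 → 3-byte char #1 = E2 91 9E.
Offset 3: leading byte 0xC2 = 11000010 → 2-byte char #2 = C2 A6.
Offset 5: leading byte 0xF0 = 11110000 → 4-byte char #3 = F0 92 83 9A.
Offset 9: leading byte 0xF0 = 11110000 → 4-byte char #4 = F0 9F 96 8F.
Offset 13: leading byte 0xE0 = 11100000 → 3-byte char #5 = E0 BD 86.
Offset 16: leading byte 0xF0 = 11110000 → 4-byte char #6 = F0 90 90 97.
Offset 20: leading byte 0xD9 = 11011001 → 2-byte char #7 = D9 A2.
Leading byte 0xD9 = 11011001 matches 110xxxxx → 2-byte sequence.
Byte 1: 0xD9 = 11011001, payload 11001 (5 bits).
Byte 2: 0xA2 = 10100010 (10xxxxxx ✓), payload 100010.
Concatenate: 11001100010 = 0x662 (11 bits → U+0662).

U+0662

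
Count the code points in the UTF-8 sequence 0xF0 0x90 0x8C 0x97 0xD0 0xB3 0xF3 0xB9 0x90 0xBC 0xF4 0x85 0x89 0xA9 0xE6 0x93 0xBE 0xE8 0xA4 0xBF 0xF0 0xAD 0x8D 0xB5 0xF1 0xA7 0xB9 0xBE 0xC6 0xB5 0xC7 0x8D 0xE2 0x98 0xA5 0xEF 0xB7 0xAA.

12

Byte at offset 0: 0xF0 = 11110000 → 4-byte char (#1). Advance 4.
Byte at offset 4: 0xD0 = 11010000 → 2-byte char (#2). Advance 2.
Byte at offset 6: 0xF3 = 11110011 → 4-byte char (#3). Advance 4.
Byte at offset 10: 0xF4 = 11110100 → 4-byte char (#4). Advance 4.
Byte at offset 14: 0xE6 = 11100110 → 3-byte char (#5). Advance 3.
Byte at offset 17: 0xE8 = 11101000 → 3-byte char (#6). Advance 3.
Byte at offset 20: 0xF0 = 11110000 → 4-byte char (#7). Advance 4.
Byte at offset 24: 0xF1 = 11110001 → 4-byte char (#8). Advance 4.
Byte at offset 28: 0xC6 = 11000110 → 2-byte char (#9). Advance 2.
Byte at offset 30: 0xC7 = 11000111 → 2-byte char (#10). Advance 2.
Byte at offset 32: 0xE2 = 11100010 → 3-byte char (#11). Advance 3.
Byte at offset 35: 0xEF = 11101111 → 3-byte char (#12). Advance 3.
Reached end at offset 38 after 12 code points.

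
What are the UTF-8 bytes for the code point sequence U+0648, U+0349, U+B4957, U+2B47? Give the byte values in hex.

U+0648: 2-byte form → D9 88.
U+0349: 2-byte form → CD 89.
U+B4957: 4-byte form → F2 B4 A5 97.
U+2B47: 3-byte form → E2 AD 87.
Concatenated (11 bytes): D9 88 CD 89 F2 B4 A5 97 E2 AD 87.

D9 88 CD 89 F2 B4 A5 97 E2 AD 87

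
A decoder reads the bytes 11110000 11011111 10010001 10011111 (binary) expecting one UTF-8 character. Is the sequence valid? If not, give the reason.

Leading byte 0xF0 = 11110000 → 4-byte form.
Byte 2 is 0xDF = 11011111, which is not 10xxxxxx — expected a continuation byte.

invalid (non-continuation byte where continuation expected)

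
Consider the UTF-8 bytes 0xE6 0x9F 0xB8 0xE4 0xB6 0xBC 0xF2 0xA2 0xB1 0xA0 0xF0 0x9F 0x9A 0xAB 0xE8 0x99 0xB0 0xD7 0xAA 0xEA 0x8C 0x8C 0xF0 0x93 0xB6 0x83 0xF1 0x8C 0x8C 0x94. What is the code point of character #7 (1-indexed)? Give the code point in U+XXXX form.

Offset 0: leading byte 0xE6 = 11100110 → 3-byte char #1 = E6 9F B8.
Offset 3: leading byte 0xE4 = 11100100 → 3-byte char #2 = E4 B6 BC.
Offset 6: leading byte 0xF2 = 11110010 → 4-byte char #3 = F2 A2 B1 A0.
Offset 10: leading byte 0xF0 = 11110000 → 4-byte char #4 = F0 9F 9A AB.
Offset 14: leading byte 0xE8 = 11101000 → 3-byte char #5 = E8 99 B0.
Offset 17: leading byte 0xD7 = 11010111 → 2-byte char #6 = D7 AA.
Offset 19: leading byte 0xEA = 11101010 → 3-byte char #7 = EA 8C 8C.
Leading byte 0xEA = 11101010 matches 1110xxxx → 3-byte sequence.
Byte 1: 0xEA = 11101010, payload 1010 (4 bits).
Byte 2: 0x8C = 10001100 (10xxxxxx ✓), payload 001100.
Byte 3: 0x8C = 10001100 (10xxxxxx ✓), payload 001100.
Concatenate: 1010001100001100 = 0xA30C (16 bits → U+A30C).

U+A30C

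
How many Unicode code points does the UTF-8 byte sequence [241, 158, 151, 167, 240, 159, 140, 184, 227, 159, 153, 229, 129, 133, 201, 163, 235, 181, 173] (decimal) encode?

6

Byte at offset 0: 0xF1 = 11110001 → 4-byte char (#1). Advance 4.
Byte at offset 4: 0xF0 = 11110000 → 4-byte char (#2). Advance 4.
Byte at offset 8: 0xE3 = 11100011 → 3-byte char (#3). Advance 3.
Byte at offset 11: 0xE5 = 11100101 → 3-byte char (#4). Advance 3.
Byte at offset 14: 0xC9 = 11001001 → 2-byte char (#5). Advance 2.
Byte at offset 16: 0xEB = 11101011 → 3-byte char (#6). Advance 3.
Reached end at offset 19 after 6 code points.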